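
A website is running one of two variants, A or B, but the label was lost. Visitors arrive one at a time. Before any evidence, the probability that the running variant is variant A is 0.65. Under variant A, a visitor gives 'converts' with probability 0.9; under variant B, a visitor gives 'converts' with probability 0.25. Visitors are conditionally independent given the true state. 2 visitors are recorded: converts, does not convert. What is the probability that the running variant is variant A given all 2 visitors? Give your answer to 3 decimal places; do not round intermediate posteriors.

0.471

After 'converts': P(A) = 0.9·0.6500 / (0.9·0.6500 + 0.25·0.3500) ≈ 0.8699
After 'does not convert': P(A) = 0.1·0.8699 / (0.1·0.8699 + 0.75·0.1301) ≈ 0.4713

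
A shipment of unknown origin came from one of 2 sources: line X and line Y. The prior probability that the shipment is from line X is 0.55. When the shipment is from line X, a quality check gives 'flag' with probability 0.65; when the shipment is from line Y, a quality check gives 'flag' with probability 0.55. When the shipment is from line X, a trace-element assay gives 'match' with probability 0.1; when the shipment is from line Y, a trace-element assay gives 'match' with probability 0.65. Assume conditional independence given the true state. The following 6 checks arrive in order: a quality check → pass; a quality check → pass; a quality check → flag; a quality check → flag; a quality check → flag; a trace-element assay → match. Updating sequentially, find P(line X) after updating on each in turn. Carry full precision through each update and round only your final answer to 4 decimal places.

0.1581

After a quality check='pass': P(line X) = 0.35·0.5500 / (0.35·0.5500 + 0.45·0.4500) ≈ 0.4873
After a quality check='pass': P(line X) = 0.35·0.4873 / (0.35·0.4873 + 0.45·0.5127) ≈ 0.4251
After a quality check='flag': P(line X) = 0.65·0.4251 / (0.65·0.4251 + 0.55·0.5749) ≈ 0.4663
After a quality check='flag': P(line X) = 0.65·0.4663 / (0.65·0.4663 + 0.55·0.5337) ≈ 0.5080
After a quality check='flag': P(line X) = 0.65·0.5080 / (0.65·0.5080 + 0.55·0.4920) ≈ 0.5496
After a trace-element assay='match': P(line X) = 0.1·0.5496 / (0.1·0.5496 + 0.65·0.4504) ≈ 0.1581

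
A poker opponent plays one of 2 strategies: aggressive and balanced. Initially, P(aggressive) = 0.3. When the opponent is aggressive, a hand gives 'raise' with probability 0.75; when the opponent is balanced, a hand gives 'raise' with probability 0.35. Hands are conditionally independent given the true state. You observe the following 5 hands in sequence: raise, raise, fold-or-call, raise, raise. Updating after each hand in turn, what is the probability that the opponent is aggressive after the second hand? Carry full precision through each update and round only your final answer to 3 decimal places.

0.663

After 'raise': P(aggressive) = 0.75·0.3000 / (0.75·0.3000 + 0.35·0.7000) ≈ 0.4787
After 'raise': P(aggressive) = 0.75·0.4787 / (0.75·0.4787 + 0.35·0.5213) ≈ 0.6631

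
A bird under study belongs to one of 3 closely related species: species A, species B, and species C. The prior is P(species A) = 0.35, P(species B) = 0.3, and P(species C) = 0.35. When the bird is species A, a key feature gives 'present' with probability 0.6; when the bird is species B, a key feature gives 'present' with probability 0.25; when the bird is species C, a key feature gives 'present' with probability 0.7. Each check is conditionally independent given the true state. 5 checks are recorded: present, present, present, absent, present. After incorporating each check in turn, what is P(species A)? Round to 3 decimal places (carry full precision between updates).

0.410

After 'present': normaliser = 0.6·0.3500 + 0.25·0.3000 + 0.7·0.3500; P(species A) ≈ 0.3962, P(species B) ≈ 0.1415, P(species C) ≈ 0.4623
After 'present': normaliser = 0.6·0.3962 + 0.25·0.1415 + 0.7·0.4623; P(species A) ≈ 0.3984, P(species B) ≈ 0.0593, P(species C) ≈ 0.5423
After 'present': normaliser = 0.6·0.3984 + 0.25·0.0593 + 0.7·0.5423; P(species A) ≈ 0.3774, P(species B) ≈ 0.0234, P(species C) ≈ 0.5992
After 'absent': normaliser = 0.4·0.3774 + 0.75·0.0234 + 0.3·0.5992; P(species A) ≈ 0.4334, P(species B) ≈ 0.0504, P(species C) ≈ 0.5162
After 'present': normaliser = 0.6·0.4334 + 0.25·0.0504 + 0.7·0.5162; P(species A) ≈ 0.4102, P(species B) ≈ 0.0199, P(species C) ≈ 0.5699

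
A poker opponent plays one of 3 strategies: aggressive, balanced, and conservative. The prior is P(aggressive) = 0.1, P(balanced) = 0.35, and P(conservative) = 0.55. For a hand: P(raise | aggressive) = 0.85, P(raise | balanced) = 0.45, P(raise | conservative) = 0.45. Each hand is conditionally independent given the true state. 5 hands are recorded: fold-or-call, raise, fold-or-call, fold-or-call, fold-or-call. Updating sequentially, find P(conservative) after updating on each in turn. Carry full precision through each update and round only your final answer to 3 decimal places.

0.610

Each posterior becomes the prior for the next update.
After 'fold-or-call': normaliser = 0.15·0.1000 + 0.55·0.3500 + 0.55·0.5500; P(aggressive) ≈ 0.0294, P(balanced) ≈ 0.3775, P(conservative) ≈ 0.5931
After 'raise': normaliser = 0.85·0.0294 + 0.45·0.3775 + 0.45·0.5931; P(aggressive) ≈ 0.0541, P(balanced) ≈ 0.3678, P(conservative) ≈ 0.5780
After 'fold-or-call': normaliser = 0.15·0.0541 + 0.55·0.3678 + 0.55·0.5780; P(aggressive) ≈ 0.0154, P(balanced) ≈ 0.3829, P(conservative) ≈ 0.6017
After 'fold-or-call': normaliser = 0.15·0.0154 + 0.55·0.3829 + 0.55·0.6017; P(aggressive) ≈ 0.0042, P(balanced) ≈ 0.3872, P(conservative) ≈ 0.6085
After 'fold-or-call': normaliser = 0.15·0.0042 + 0.55·0.3872 + 0.55·0.6085; P(aggressive) ≈ 0.0012, P(balanced) ≈ 0.3884, P(conservative) ≈ 0.6104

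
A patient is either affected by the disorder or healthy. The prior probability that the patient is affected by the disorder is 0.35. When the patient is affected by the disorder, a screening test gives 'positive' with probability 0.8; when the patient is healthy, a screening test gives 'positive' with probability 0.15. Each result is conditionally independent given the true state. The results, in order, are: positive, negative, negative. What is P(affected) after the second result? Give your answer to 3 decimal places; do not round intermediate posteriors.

After 'positive': P(affected) = 0.8·0.3500 / (0.8·0.3500 + 0.15·0.6500) ≈ 0.7417
After 'negative': P(affected) = 0.2·0.7417 / (0.2·0.7417 + 0.85·0.2583) ≈ 0.4032

0.403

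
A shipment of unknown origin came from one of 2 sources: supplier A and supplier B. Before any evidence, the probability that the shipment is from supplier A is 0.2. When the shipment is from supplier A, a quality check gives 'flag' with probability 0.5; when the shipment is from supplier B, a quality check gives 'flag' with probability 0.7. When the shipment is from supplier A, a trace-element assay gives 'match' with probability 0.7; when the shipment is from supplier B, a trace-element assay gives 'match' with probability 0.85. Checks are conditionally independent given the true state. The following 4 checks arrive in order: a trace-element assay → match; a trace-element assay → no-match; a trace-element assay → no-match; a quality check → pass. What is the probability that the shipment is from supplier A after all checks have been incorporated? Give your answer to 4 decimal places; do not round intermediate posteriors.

0.5785

After a trace-element assay='match': P(supplier A) = 0.7·0.2000 / (0.7·0.2000 + 0.85·0.8000) ≈ 0.1707
After a trace-element assay='no-match': P(supplier A) = 0.3·0.1707 / (0.3·0.1707 + 0.15·0.8293) ≈ 0.2917
After a trace-element assay='no-match': P(supplier A) = 0.3·0.2917 / (0.3·0.2917 + 0.15·0.7083) ≈ 0.4516
After a quality check='pass': P(supplier A) = 0.5·0.4516 / (0.5·0.4516 + 0.3·0.5484) ≈ 0.5785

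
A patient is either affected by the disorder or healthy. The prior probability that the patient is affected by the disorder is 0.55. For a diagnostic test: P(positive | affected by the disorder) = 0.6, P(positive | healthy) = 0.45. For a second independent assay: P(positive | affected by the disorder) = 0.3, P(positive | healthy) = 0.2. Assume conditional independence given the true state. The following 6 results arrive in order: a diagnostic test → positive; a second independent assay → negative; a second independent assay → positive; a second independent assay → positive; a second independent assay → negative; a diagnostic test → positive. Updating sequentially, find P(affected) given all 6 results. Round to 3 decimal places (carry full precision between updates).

0.789

After a diagnostic test='positive': P(affected) = 0.6·0.5500 / (0.6·0.5500 + 0.45·0.4500) ≈ 0.6197
After a second independent assay='negative': P(affected) = 0.7·0.6197 / (0.7·0.6197 + 0.8·0.3803) ≈ 0.5878
After a second independent assay='positive': P(affected) = 0.3·0.5878 / (0.3·0.5878 + 0.2·0.4122) ≈ 0.6814
After a second independent assay='positive': P(affected) = 0.3·0.6814 / (0.3·0.6814 + 0.2·0.3186) ≈ 0.7624
After a second independent assay='negative': P(affected) = 0.7·0.7624 / (0.7·0.7624 + 0.8·0.2376) ≈ 0.7373
After a diagnostic test='positive': P(affected) = 0.6·0.7373 / (0.6·0.7373 + 0.45·0.2627) ≈ 0.7892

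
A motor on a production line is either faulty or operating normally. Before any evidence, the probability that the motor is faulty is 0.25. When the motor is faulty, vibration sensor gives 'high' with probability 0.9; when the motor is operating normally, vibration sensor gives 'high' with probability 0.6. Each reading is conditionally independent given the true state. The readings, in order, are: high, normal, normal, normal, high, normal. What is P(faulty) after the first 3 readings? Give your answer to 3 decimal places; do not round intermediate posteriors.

0.030

Each posterior becomes the prior for the next update.
After 'high': P(faulty) = 0.9·0.2500 / (0.9·0.2500 + 0.6·0.7500) ≈ 0.3333
After 'normal': P(faulty) = 0.1·0.3333 / (0.1·0.3333 + 0.4·0.6667) ≈ 0.1111
After 'normal': P(faulty) = 0.1·0.1111 / (0.1·0.1111 + 0.4·0.8889) ≈ 0.0303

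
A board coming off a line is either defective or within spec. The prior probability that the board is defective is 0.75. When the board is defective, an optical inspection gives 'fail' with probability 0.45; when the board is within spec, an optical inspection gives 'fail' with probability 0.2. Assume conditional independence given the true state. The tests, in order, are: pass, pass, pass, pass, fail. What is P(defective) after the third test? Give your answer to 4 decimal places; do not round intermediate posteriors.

After 'pass': P(defective) = 0.55·0.7500 / (0.55·0.7500 + 0.8·0.2500) ≈ 0.6735
After 'pass': P(defective) = 0.55·0.6735 / (0.55·0.6735 + 0.8·0.3265) ≈ 0.5864
After 'pass': P(defective) = 0.55·0.5864 / (0.55·0.5864 + 0.8·0.4136) ≈ 0.4936

0.4936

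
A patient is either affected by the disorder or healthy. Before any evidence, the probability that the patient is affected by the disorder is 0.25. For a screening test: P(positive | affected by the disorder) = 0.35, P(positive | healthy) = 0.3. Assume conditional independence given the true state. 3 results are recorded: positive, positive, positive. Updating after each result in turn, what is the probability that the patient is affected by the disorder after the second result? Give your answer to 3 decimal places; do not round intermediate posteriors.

0.312

After 'positive': P(affected) = 0.35·0.2500 / (0.35·0.2500 + 0.3·0.7500) ≈ 0.2800
After 'positive': P(affected) = 0.35·0.2800 / (0.35·0.2800 + 0.3·0.7200) ≈ 0.3121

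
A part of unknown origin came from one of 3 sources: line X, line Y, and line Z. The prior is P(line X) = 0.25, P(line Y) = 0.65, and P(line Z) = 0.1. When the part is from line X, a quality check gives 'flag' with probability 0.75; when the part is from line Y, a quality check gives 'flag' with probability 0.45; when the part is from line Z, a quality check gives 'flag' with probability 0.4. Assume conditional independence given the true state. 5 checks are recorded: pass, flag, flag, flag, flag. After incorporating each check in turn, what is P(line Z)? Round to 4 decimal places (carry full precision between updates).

After 'pass': normaliser = 0.25·0.2500 + 0.55·0.6500 + 0.6·0.1000; P(line X) ≈ 0.1302, P(line Y) ≈ 0.7448, P(line Z) ≈ 0.1250
After 'flag': normaliser = 0.75·0.1302 + 0.45·0.7448 + 0.4·0.1250; P(line X) ≈ 0.2023, P(line Y) ≈ 0.6942, P(line Z) ≈ 0.1036
After 'flag': normaliser = 0.75·0.2023 + 0.45·0.6942 + 0.4·0.1036; P(line X) ≈ 0.3001, P(line Y) ≈ 0.6180, P(line Z) ≈ 0.0819
After 'flag': normaliser = 0.75·0.3001 + 0.45·0.6180 + 0.4·0.0819; P(line X) ≈ 0.4200, P(line Y) ≈ 0.5189, P(line Z) ≈ 0.0612
After 'flag': normaliser = 0.75·0.4200 + 0.45·0.5189 + 0.4·0.0612; P(line X) ≈ 0.5498, P(line Y) ≈ 0.4075, P(line Z) ≈ 0.0427

0.0427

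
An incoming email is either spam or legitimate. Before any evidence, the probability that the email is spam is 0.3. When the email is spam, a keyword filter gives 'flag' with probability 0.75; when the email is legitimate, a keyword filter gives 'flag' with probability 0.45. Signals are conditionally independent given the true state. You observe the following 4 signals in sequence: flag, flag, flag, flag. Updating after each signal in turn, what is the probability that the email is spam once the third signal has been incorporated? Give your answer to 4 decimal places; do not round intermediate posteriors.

0.6649

After 'flag': P(spam) = 0.75·0.3000 / (0.75·0.3000 + 0.45·0.7000) ≈ 0.4167
After 'flag': P(spam) = 0.75·0.4167 / (0.75·0.4167 + 0.45·0.5833) ≈ 0.5435
After 'flag': P(spam) = 0.75·0.5435 / (0.75·0.5435 + 0.45·0.4565) ≈ 0.6649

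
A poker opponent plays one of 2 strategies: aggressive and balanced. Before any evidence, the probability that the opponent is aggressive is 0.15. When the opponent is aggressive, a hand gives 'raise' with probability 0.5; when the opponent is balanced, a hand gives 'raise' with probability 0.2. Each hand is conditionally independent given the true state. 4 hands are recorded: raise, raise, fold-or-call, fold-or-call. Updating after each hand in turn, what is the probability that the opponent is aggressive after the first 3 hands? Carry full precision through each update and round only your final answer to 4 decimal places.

0.4081

After 'raise': P(aggressive) = 0.5·0.1500 / (0.5·0.1500 + 0.2·0.8500) ≈ 0.3061
After 'raise': P(aggressive) = 0.5·0.3061 / (0.5·0.3061 + 0.2·0.6939) ≈ 0.5245
After 'fold-or-call': P(aggressive) = 0.5·0.5245 / (0.5·0.5245 + 0.8·0.4755) ≈ 0.4081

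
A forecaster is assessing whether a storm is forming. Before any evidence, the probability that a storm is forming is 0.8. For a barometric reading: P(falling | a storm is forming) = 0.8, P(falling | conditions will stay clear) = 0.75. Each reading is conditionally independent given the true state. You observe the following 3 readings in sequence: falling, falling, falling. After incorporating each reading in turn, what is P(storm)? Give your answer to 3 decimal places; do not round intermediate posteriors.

After 'falling': P(storm) = 0.8·0.8000 / (0.8·0.8000 + 0.75·0.2000) ≈ 0.8101
After 'falling': P(storm) = 0.8·0.8101 / (0.8·0.8101 + 0.75·0.1899) ≈ 0.8199
After 'falling': P(storm) = 0.8·0.8199 / (0.8·0.8199 + 0.75·0.1801) ≈ 0.8292

0.829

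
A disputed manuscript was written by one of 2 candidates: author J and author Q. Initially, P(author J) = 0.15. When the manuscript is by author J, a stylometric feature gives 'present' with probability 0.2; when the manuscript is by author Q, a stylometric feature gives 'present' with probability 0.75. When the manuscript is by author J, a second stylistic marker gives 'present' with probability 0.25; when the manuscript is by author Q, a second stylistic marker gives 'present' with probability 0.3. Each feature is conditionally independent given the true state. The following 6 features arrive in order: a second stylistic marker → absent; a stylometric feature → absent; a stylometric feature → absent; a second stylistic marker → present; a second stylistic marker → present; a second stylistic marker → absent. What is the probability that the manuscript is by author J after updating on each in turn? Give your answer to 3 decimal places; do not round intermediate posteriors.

0.590

After a second stylistic marker='absent': P(author J) = 0.75·0.1500 / (0.75·0.1500 + 0.7·0.8500) ≈ 0.1590
After a stylometric feature='absent': P(author J) = 0.8·0.1590 / (0.8·0.1590 + 0.25·0.8410) ≈ 0.3770
After a stylometric feature='absent': P(author J) = 0.8·0.3770 / (0.8·0.3770 + 0.25·0.6230) ≈ 0.6594
After a second stylistic marker='present': P(author J) = 0.25·0.6594 / (0.25·0.6594 + 0.3·0.3406) ≈ 0.6174
After a second stylistic marker='present': P(author J) = 0.25·0.6174 / (0.25·0.6174 + 0.3·0.3826) ≈ 0.5735
After a second stylistic marker='absent': P(author J) = 0.75·0.5735 / (0.75·0.5735 + 0.7·0.4265) ≈ 0.5903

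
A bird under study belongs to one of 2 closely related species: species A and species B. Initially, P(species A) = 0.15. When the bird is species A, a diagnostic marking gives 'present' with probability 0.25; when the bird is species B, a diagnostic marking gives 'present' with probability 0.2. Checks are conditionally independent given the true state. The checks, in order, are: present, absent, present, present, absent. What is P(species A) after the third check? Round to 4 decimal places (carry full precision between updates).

After 'present': P(species A) = 0.25·0.1500 / (0.25·0.1500 + 0.2·0.8500) ≈ 0.1807
After 'absent': P(species A) = 0.75·0.1807 / (0.75·0.1807 + 0.8·0.8193) ≈ 0.1714
After 'present': P(species A) = 0.25·0.1714 / (0.25·0.1714 + 0.2·0.8286) ≈ 0.2054

0.2054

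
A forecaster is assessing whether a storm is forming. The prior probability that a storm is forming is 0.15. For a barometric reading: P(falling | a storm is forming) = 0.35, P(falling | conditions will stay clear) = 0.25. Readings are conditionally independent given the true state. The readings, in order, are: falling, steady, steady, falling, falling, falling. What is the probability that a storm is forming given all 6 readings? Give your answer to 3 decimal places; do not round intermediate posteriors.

0.337

After 'falling': P(storm) = 0.35·0.1500 / (0.35·0.1500 + 0.25·0.8500) ≈ 0.1981
After 'steady': P(storm) = 0.65·0.1981 / (0.65·0.1981 + 0.75·0.8019) ≈ 0.1764
After 'steady': P(storm) = 0.65·0.1764 / (0.65·0.1764 + 0.75·0.8236) ≈ 0.1565
After 'falling': P(storm) = 0.35·0.1565 / (0.35·0.1565 + 0.25·0.8435) ≈ 0.2062
After 'falling': P(storm) = 0.35·0.2062 / (0.35·0.2062 + 0.25·0.7938) ≈ 0.2667
After 'falling': P(storm) = 0.35·0.2667 / (0.35·0.2667 + 0.25·0.7333) ≈ 0.3374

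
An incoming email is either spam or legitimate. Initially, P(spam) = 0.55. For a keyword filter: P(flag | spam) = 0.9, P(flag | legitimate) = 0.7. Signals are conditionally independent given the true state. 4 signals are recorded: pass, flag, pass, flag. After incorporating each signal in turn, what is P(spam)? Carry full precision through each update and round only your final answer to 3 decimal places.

After 'pass': P(spam) = 0.1·0.5500 / (0.1·0.5500 + 0.3·0.4500) ≈ 0.2895
After 'flag': P(spam) = 0.9·0.2895 / (0.9·0.2895 + 0.7·0.7105) ≈ 0.3438
After 'pass': P(spam) = 0.1·0.3438 / (0.1·0.3438 + 0.3·0.6562) ≈ 0.1486
After 'flag': P(spam) = 0.9·0.1486 / (0.9·0.1486 + 0.7·0.8514) ≈ 0.1833

0.183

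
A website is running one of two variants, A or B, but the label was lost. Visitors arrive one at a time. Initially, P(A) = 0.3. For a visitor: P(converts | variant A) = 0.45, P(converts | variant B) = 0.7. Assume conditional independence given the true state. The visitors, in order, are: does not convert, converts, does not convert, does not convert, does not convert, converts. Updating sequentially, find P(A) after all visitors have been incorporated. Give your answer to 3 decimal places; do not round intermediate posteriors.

0.667

After 'does not convert': P(A) = 0.55·0.3000 / (0.55·0.3000 + 0.3·0.7000) ≈ 0.4400
After 'converts': P(A) = 0.45·0.4400 / (0.45·0.4400 + 0.7·0.5600) ≈ 0.3356
After 'does not convert': P(A) = 0.55·0.3356 / (0.55·0.3356 + 0.3·0.6644) ≈ 0.4808
After 'does not convert': P(A) = 0.55·0.4808 / (0.55·0.4808 + 0.3·0.5192) ≈ 0.6293
After 'does not convert': P(A) = 0.55·0.6293 / (0.55·0.6293 + 0.3·0.3707) ≈ 0.7568
After 'converts': P(A) = 0.45·0.7568 / (0.45·0.7568 + 0.7·0.2432) ≈ 0.6668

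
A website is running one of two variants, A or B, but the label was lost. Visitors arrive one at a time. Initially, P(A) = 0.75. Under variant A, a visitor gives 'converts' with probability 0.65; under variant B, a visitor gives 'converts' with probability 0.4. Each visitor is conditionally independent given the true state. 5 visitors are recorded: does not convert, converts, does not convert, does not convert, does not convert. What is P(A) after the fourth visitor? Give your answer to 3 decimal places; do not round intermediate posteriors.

Apply Bayes' rule sequentially, carrying P(A) forward.
After 'does not convert': P(A) = 0.35·0.7500 / (0.35·0.7500 + 0.6·0.2500) ≈ 0.6364
After 'converts': P(A) = 0.65·0.6364 / (0.65·0.6364 + 0.4·0.3636) ≈ 0.7398
After 'does not convert': P(A) = 0.35·0.7398 / (0.35·0.7398 + 0.6·0.2602) ≈ 0.6239
After 'does not convert': P(A) = 0.35·0.6239 / (0.35·0.6239 + 0.6·0.3761) ≈ 0.4918

0.492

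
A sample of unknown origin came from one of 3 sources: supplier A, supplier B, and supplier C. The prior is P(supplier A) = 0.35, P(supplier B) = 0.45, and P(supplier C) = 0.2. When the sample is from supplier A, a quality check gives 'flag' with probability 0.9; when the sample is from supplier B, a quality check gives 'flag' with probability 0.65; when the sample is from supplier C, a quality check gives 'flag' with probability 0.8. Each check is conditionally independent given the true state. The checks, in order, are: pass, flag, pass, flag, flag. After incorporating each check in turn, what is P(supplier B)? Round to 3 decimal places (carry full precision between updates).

0.695

Apply Bayes' rule sequentially, carrying P(supplier B) forward.
After 'pass': normaliser = 0.1·0.3500 + 0.35·0.4500 + 0.2·0.2000; P(supplier A) ≈ 0.1505, P(supplier B) ≈ 0.6774, P(supplier C) ≈ 0.1720
After 'flag': normaliser = 0.9·0.1505 + 0.65·0.6774 + 0.8·0.1720; P(supplier A) ≈ 0.1899, P(supplier B) ≈ 0.6172, P(supplier C) ≈ 0.1929
After 'pass': normaliser = 0.1·0.1899 + 0.35·0.6172 + 0.2·0.1929; P(supplier A) ≈ 0.0694, P(supplier B) ≈ 0.7896, P(supplier C) ≈ 0.1410
After 'flag': normaliser = 0.9·0.0694 + 0.65·0.7896 + 0.8·0.1410; P(supplier A) ≈ 0.0907, P(supplier B) ≈ 0.7454, P(supplier C) ≈ 0.1639
After 'flag': normaliser = 0.9·0.0907 + 0.65·0.7454 + 0.8·0.1639; P(supplier A) ≈ 0.1171, P(supplier B) ≈ 0.6949, P(supplier C) ≈ 0.1880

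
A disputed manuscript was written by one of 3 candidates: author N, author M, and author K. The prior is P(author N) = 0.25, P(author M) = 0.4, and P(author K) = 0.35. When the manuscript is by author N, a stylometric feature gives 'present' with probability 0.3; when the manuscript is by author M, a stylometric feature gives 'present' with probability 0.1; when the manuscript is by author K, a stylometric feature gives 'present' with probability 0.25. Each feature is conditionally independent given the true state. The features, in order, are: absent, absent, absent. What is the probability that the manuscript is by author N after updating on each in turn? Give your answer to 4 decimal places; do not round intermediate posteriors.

After 'absent': normaliser = 0.7·0.2500 + 0.9·0.4000 + 0.75·0.3500; P(author N) ≈ 0.2194, P(author M) ≈ 0.4514, P(author K) ≈ 0.3292
After 'absent': normaliser = 0.7·0.2194 + 0.9·0.4514 + 0.75·0.3292; P(author N) ≈ 0.1904, P(author M) ≈ 0.5036, P(author K) ≈ 0.3060
After 'absent': normaliser = 0.7·0.1904 + 0.9·0.5036 + 0.75·0.3060; P(author N) ≈ 0.1633, P(author M) ≈ 0.5554, P(author K) ≈ 0.2812

0.1633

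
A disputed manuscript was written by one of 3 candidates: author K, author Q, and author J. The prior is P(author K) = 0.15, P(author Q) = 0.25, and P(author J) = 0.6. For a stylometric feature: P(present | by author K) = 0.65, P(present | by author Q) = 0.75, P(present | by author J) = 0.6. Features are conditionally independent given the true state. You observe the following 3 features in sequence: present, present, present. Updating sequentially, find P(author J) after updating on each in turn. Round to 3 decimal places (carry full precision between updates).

After 'present': normaliser = 0.65·0.1500 + 0.75·0.2500 + 0.6·0.6000; P(author K) ≈ 0.1512, P(author Q) ≈ 0.2907, P(author J) ≈ 0.5581
After 'present': normaliser = 0.65·0.1512 + 0.75·0.2907 + 0.6·0.5581; P(author K) ≈ 0.1509, P(author Q) ≈ 0.3348, P(author J) ≈ 0.5143
After 'present': normaliser = 0.65·0.1509 + 0.75·0.3348 + 0.6·0.5143; P(author K) ≈ 0.1491, P(author Q) ≈ 0.3818, P(author J) ≈ 0.4691

0.469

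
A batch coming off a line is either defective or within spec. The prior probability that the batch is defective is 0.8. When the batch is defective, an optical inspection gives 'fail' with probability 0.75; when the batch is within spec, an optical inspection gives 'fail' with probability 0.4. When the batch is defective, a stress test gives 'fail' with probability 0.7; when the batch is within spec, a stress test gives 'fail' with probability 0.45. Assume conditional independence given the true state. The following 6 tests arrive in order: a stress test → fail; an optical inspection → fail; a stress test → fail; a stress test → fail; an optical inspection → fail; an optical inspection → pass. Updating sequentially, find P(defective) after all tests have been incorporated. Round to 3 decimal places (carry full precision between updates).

0.957

After a stress test='fail': P(defective) = 0.7·0.8000 / (0.7·0.8000 + 0.45·0.2000) ≈ 0.8615
After an optical inspection='fail': P(defective) = 0.75·0.8615 / (0.75·0.8615 + 0.4·0.1385) ≈ 0.9211
After a stress test='fail': P(defective) = 0.7·0.9211 / (0.7·0.9211 + 0.45·0.0789) ≈ 0.9478
After a stress test='fail': P(defective) = 0.7·0.9478 / (0.7·0.9478 + 0.45·0.0522) ≈ 0.9658
After an optical inspection='fail': P(defective) = 0.75·0.9658 / (0.75·0.9658 + 0.4·0.0342) ≈ 0.9815
After an optical inspection='pass': P(defective) = 0.25·0.9815 / (0.25·0.9815 + 0.6·0.0185) ≈ 0.9566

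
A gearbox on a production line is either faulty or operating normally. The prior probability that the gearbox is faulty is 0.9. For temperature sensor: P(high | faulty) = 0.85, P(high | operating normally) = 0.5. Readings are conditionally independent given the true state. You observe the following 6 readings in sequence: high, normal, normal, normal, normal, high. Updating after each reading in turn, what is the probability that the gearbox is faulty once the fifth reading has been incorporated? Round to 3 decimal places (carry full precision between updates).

Apply Bayes' rule sequentially, carrying P(faulty) forward.
After 'high': P(faulty) = 0.85·0.9000 / (0.85·0.9000 + 0.5·0.1000) ≈ 0.9387
After 'normal': P(faulty) = 0.15·0.9387 / (0.15·0.9387 + 0.5·0.0613) ≈ 0.8211
After 'normal': P(faulty) = 0.15·0.8211 / (0.15·0.8211 + 0.5·0.1789) ≈ 0.5793
After 'normal': P(faulty) = 0.15·0.5793 / (0.15·0.5793 + 0.5·0.4207) ≈ 0.2923
After 'normal': P(faulty) = 0.15·0.2923 / (0.15·0.2923 + 0.5·0.7077) ≈ 0.1103

0.110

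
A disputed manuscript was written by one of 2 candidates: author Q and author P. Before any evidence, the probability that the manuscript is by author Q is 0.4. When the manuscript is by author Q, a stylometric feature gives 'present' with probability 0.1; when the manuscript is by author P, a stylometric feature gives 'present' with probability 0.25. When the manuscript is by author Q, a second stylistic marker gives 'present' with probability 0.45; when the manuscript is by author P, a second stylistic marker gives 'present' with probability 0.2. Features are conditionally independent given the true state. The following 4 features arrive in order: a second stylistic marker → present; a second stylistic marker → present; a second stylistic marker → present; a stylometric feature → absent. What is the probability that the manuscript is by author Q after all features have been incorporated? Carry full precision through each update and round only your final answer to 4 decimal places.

0.9011

After a second stylistic marker='present': P(author Q) = 0.45·0.4000 / (0.45·0.4000 + 0.2·0.6000) ≈ 0.6000
After a second stylistic marker='present': P(author Q) = 0.45·0.6000 / (0.45·0.6000 + 0.2·0.4000) ≈ 0.7714
After a second stylistic marker='present': P(author Q) = 0.45·0.7714 / (0.45·0.7714 + 0.2·0.2286) ≈ 0.8836
After a stylometric feature='absent': P(author Q) = 0.9·0.8836 / (0.9·0.8836 + 0.75·0.1164) ≈ 0.9011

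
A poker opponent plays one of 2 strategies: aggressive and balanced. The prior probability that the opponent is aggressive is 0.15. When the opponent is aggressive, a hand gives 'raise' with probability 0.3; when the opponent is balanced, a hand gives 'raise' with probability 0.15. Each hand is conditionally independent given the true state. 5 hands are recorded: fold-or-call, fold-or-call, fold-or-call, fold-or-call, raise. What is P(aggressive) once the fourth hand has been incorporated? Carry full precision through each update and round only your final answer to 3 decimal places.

0.075

Apply Bayes' rule sequentially, carrying P(aggressive) forward.
After 'fold-or-call': P(aggressive) = 0.7·0.1500 / (0.7·0.1500 + 0.85·0.8500) ≈ 0.1269
After 'fold-or-call': P(aggressive) = 0.7·0.1269 / (0.7·0.1269 + 0.85·0.8731) ≈ 0.1069
After 'fold-or-call': P(aggressive) = 0.7·0.1069 / (0.7·0.1069 + 0.85·0.8931) ≈ 0.0897
After 'fold-or-call': P(aggressive) = 0.7·0.0897 / (0.7·0.0897 + 0.85·0.9103) ≈ 0.0751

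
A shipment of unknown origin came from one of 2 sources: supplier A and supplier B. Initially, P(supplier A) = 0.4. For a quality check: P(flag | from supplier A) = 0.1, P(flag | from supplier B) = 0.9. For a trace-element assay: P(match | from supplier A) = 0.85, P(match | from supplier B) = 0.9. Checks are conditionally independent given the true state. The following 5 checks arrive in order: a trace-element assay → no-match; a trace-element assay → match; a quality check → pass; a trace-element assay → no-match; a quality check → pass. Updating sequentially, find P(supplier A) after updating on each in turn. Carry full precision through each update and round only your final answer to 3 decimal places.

0.991

After a trace-element assay='no-match': P(supplier A) = 0.15·0.4000 / (0.15·0.4000 + 0.1·0.6000) ≈ 0.5000
After a trace-element assay='match': P(supplier A) = 0.85·0.5000 / (0.85·0.5000 + 0.9·0.5000) ≈ 0.4857
After a quality check='pass': P(supplier A) = 0.9·0.4857 / (0.9·0.4857 + 0.1·0.5143) ≈ 0.8947
After a trace-element assay='no-match': P(supplier A) = 0.15·0.8947 / (0.15·0.8947 + 0.1·0.1053) ≈ 0.9273
After a quality check='pass': P(supplier A) = 0.9·0.9273 / (0.9·0.9273 + 0.1·0.0727) ≈ 0.9914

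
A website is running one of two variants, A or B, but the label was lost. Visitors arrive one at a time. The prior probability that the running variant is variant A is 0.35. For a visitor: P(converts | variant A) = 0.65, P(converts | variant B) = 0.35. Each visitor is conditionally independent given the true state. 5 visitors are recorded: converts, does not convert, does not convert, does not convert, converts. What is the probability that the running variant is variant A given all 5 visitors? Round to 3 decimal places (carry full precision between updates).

Each posterior becomes the prior for the next update.
After 'converts': P(A) = 0.65·0.3500 / (0.65·0.3500 + 0.35·0.6500) ≈ 0.5000
After 'does not convert': P(A) = 0.35·0.5000 / (0.35·0.5000 + 0.65·0.5000) ≈ 0.3500
After 'does not convert': P(A) = 0.35·0.3500 / (0.35·0.3500 + 0.65·0.6500) ≈ 0.2248
After 'does not convert': P(A) = 0.35·0.2248 / (0.35·0.2248 + 0.65·0.7752) ≈ 0.1350
After 'converts': P(A) = 0.65·0.1350 / (0.65·0.1350 + 0.35·0.8650) ≈ 0.2248

0.225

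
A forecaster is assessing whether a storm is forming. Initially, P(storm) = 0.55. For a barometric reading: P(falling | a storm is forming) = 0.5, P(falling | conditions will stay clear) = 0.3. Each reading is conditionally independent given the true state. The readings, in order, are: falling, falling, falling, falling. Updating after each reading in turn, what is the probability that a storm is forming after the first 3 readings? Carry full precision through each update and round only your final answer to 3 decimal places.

After 'falling': P(storm) = 0.5·0.5500 / (0.5·0.5500 + 0.3·0.4500) ≈ 0.6707
After 'falling': P(storm) = 0.5·0.6707 / (0.5·0.6707 + 0.3·0.3293) ≈ 0.7725
After 'falling': P(storm) = 0.5·0.7725 / (0.5·0.7725 + 0.3·0.2275) ≈ 0.8498

0.850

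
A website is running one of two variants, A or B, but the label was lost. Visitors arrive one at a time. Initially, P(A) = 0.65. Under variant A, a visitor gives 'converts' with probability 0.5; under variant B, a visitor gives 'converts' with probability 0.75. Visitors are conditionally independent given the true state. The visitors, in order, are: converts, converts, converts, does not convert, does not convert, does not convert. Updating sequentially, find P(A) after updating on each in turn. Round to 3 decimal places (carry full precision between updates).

After 'converts': P(A) = 0.5·0.6500 / (0.5·0.6500 + 0.75·0.3500) ≈ 0.5532
After 'converts': P(A) = 0.5·0.5532 / (0.5·0.5532 + 0.75·0.4468) ≈ 0.4522
After 'converts': P(A) = 0.5·0.4522 / (0.5·0.4522 + 0.75·0.5478) ≈ 0.3549
After 'does not convert': P(A) = 0.5·0.3549 / (0.5·0.3549 + 0.25·0.6451) ≈ 0.5239
After 'does not convert': P(A) = 0.5·0.5239 / (0.5·0.5239 + 0.25·0.4761) ≈ 0.6876
After 'does not convert': P(A) = 0.5·0.6876 / (0.5·0.6876 + 0.25·0.3124) ≈ 0.8149

0.815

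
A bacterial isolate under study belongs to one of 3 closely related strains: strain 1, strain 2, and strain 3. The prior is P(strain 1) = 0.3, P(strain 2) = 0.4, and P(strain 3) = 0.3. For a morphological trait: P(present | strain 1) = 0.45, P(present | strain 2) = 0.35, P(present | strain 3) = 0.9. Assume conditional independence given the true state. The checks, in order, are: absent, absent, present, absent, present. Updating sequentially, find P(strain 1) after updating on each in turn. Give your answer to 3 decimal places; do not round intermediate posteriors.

After 'absent': normaliser = 0.55·0.3000 + 0.65·0.4000 + 0.1·0.3000; P(strain 1) ≈ 0.3626, P(strain 2) ≈ 0.5714, P(strain 3) ≈ 0.0659
After 'absent': normaliser = 0.55·0.3626 + 0.65·0.5714 + 0.1·0.0659; P(strain 1) ≈ 0.3454, P(strain 2) ≈ 0.6432, P(strain 3) ≈ 0.0114
After 'present': normaliser = 0.45·0.3454 + 0.35·0.6432 + 0.9·0.0114; P(strain 1) ≈ 0.3977, P(strain 2) ≈ 0.5760, P(strain 3) ≈ 0.0263
After 'absent': normaliser = 0.55·0.3977 + 0.65·0.5760 + 0.1·0.0263; P(strain 1) ≈ 0.3671, P(strain 2) ≈ 0.6285, P(strain 3) ≈ 0.0044
After 'present': normaliser = 0.45·0.3671 + 0.35·0.6285 + 0.9·0.0044; P(strain 1) ≈ 0.4246, P(strain 2) ≈ 0.5652, P(strain 3) ≈ 0.0102

0.425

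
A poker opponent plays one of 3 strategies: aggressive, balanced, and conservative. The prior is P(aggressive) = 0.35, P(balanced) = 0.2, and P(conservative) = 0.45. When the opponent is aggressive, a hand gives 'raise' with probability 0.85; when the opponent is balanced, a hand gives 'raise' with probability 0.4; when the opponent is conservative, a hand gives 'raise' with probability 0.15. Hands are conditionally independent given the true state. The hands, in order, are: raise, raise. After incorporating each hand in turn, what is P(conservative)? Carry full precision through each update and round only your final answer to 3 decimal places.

0.034

Apply Bayes' rule sequentially, carrying P(conservative) forward.
After 'raise': normaliser = 0.85·0.3500 + 0.4·0.2000 + 0.15·0.4500; P(aggressive) ≈ 0.6685, P(balanced) ≈ 0.1798, P(conservative) ≈ 0.1517
After 'raise': normaliser = 0.85·0.6685 + 0.4·0.1798 + 0.15·0.1517; P(aggressive) ≈ 0.8572, P(balanced) ≈ 0.1085, P(conservative) ≈ 0.0343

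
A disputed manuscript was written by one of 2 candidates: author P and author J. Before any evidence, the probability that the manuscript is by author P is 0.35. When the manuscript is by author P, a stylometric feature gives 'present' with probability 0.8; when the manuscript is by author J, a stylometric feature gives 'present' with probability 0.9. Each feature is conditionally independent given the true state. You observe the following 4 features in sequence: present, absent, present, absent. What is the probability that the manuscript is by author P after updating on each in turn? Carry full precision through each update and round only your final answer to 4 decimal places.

0.6299

After 'present': P(author P) = 0.8·0.3500 / (0.8·0.3500 + 0.9·0.6500) ≈ 0.3237
After 'absent': P(author P) = 0.2·0.3237 / (0.2·0.3237 + 0.1·0.6763) ≈ 0.4891
After 'present': P(author P) = 0.8·0.4891 / (0.8·0.4891 + 0.9·0.5109) ≈ 0.4597
After 'absent': P(author P) = 0.2·0.4597 / (0.2·0.4597 + 0.1·0.5403) ≈ 0.6299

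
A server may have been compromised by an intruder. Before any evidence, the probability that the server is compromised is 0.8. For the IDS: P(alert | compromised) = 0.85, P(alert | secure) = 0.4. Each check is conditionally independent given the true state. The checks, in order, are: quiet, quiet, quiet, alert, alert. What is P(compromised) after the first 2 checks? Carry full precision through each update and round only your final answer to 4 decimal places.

Apply Bayes' rule sequentially, carrying P(compromised) forward.
After 'quiet': P(compromised) = 0.15·0.8000 / (0.15·0.8000 + 0.6·0.2000) ≈ 0.5000
After 'quiet': P(compromised) = 0.15·0.5000 / (0.15·0.5000 + 0.6·0.5000) ≈ 0.2000

0.2000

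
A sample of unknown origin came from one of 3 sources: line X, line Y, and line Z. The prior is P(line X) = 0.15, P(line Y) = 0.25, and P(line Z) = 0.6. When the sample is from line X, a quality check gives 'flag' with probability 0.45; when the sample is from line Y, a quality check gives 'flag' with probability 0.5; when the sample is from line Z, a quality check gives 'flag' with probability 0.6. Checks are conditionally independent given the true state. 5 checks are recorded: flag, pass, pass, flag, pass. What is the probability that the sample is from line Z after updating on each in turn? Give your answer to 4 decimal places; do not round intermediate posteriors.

0.5179

After 'flag': normaliser = 0.45·0.1500 + 0.5·0.2500 + 0.6·0.6000; P(line X) ≈ 0.1222, P(line Y) ≈ 0.2262, P(line Z) ≈ 0.6516
After 'pass': normaliser = 0.55·0.1222 + 0.5·0.2262 + 0.4·0.6516; P(line X) ≈ 0.1524, P(line Y) ≈ 0.2565, P(line Z) ≈ 0.5911
After 'pass': normaliser = 0.55·0.1524 + 0.5·0.2565 + 0.4·0.5911; P(line X) ≈ 0.1869, P(line Y) ≈ 0.2860, P(line Z) ≈ 0.5271
After 'flag': normaliser = 0.45·0.1869 + 0.5·0.2860 + 0.6·0.5271; P(line X) ≈ 0.1548, P(line Y) ≈ 0.2632, P(line Z) ≈ 0.5821
After 'pass': normaliser = 0.55·0.1548 + 0.5·0.2632 + 0.4·0.5821; P(line X) ≈ 0.1893, P(line Y) ≈ 0.2927, P(line Z) ≈ 0.5179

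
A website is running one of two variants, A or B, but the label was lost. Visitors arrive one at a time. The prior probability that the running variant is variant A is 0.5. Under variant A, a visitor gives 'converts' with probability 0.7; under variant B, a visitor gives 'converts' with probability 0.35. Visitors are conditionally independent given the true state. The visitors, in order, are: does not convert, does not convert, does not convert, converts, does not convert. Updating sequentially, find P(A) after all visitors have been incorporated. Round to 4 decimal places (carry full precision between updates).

0.0832

After 'does not convert': P(A) = 0.3·0.5000 / (0.3·0.5000 + 0.65·0.5000) ≈ 0.3158
After 'does not convert': P(A) = 0.3·0.3158 / (0.3·0.3158 + 0.65·0.6842) ≈ 0.1756
After 'does not convert': P(A) = 0.3·0.1756 / (0.3·0.1756 + 0.65·0.8244) ≈ 0.0895
After 'converts': P(A) = 0.7·0.0895 / (0.7·0.0895 + 0.35·0.9105) ≈ 0.1643
After 'does not convert': P(A) = 0.3·0.1643 / (0.3·0.1643 + 0.65·0.8357) ≈ 0.0832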